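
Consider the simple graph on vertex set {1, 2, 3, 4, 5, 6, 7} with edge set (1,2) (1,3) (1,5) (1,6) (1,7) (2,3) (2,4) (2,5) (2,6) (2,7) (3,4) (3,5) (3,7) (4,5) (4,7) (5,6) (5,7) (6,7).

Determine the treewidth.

A width-4 tree decomposition is:
Bags: B1 = {1, 2, 5, 6, 7}  B2 = {1, 2, 3, 5, 7}  B3 = {2, 3, 4, 5, 7}
Tree: B1–B2, B2–B3
Every bag has size at most 5, so the width is 5 − 1 = 4 and tw(G) ≤ 4. On the other hand G contains the 5-clique {1, 2, 3, 5, 7}. A clique must lie in a single bag of any decomposition, so no decomposition can have width below 4. The upper and lower bounds meet at 4, so that is the treewidth.

4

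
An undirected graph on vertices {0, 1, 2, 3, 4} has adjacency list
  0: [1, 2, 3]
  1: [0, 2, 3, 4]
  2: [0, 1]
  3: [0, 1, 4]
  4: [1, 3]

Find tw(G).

2

A width-2 tree decomposition is:
Bags: B1 = {0, 1, 3}  B2 = {1, 3, 4}  B3 = {0, 1, 2}
Tree: B1–B2, B1–B3
The largest bag has 3 vertices, giving width 2; this decomposition certifies tw(G) ≤ 2. Conversely, {0, 1, 2} is a clique of size 3, and the vertices of any clique must share a bag in every tree decomposition; so some bag has ≥ 3 vertices and tw(G) ≥ 2. Therefore the treewidth is 2.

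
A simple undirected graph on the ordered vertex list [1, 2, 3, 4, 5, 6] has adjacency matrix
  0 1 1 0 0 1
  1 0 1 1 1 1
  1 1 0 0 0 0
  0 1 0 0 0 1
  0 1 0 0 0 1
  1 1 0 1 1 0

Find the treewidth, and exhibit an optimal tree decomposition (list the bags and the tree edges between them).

Treewidth 2.
One optimal decomposition is:
Bags: B1 = {2, 4, 6}  B2 = {2, 5, 6}  B3 = {1, 2, 6}  B4 = {1, 2, 3}
Tree: B1–B2, B2–B3, B3–B4

Each bag holds 3 vertices, so the decomposition has width 2, which upper-bounds the treewidth. For the lower bound, the 3 vertices {1, 2, 3} are pairwise adjacent, and any tree decomposition puts a clique entirely inside one bag — forcing width ≥ 2. Combining the bounds, tw(G) = 2.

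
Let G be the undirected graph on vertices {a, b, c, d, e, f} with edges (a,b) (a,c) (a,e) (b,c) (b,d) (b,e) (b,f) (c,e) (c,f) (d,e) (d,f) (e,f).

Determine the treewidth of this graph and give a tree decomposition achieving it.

The largest bag has 4 vertices, giving width 3; this decomposition certifies tw(G) ≤ 3. Conversely, {b, d, e, f} is a clique of size 4, and the vertices of any clique must share a bag in every tree decomposition; so some bag has ≥ 4 vertices and tw(G) ≥ 3. Hence tw(G) = 3 exactly.

Treewidth 3.
Bags: B1 = {b, c, e, f}  B2 = {a, b, c, e}  B3 = {b, d, e, f}
Tree: B1–B2, B1–B3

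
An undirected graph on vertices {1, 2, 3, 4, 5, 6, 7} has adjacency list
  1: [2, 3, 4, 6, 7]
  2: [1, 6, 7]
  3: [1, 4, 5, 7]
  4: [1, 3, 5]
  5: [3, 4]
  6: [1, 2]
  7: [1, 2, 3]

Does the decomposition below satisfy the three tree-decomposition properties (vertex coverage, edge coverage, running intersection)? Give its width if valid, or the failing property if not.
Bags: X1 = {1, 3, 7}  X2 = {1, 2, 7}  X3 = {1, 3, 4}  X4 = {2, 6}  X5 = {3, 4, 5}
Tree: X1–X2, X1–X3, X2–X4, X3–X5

A tree decomposition must satisfy three properties: every vertex lies in some bag; for every edge, both endpoints lie together in some bag; and for every vertex, the bags containing it form a connected subtree. Here edge (1,6) lies in no bag, so the decomposition is invalid.

No — edge (1,6) lies in no bag.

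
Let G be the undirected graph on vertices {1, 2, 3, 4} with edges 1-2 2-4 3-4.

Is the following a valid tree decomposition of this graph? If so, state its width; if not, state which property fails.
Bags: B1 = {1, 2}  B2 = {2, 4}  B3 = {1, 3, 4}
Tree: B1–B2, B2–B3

No — bags containing vertex 1 are not connected in the tree.

A tree decomposition must satisfy three properties: every vertex lies in some bag; for every edge, both endpoints lie together in some bag; and for every vertex, the bags containing it form a connected subtree. Here bags containing vertex 1 are not connected in the tree, so the decomposition is invalid.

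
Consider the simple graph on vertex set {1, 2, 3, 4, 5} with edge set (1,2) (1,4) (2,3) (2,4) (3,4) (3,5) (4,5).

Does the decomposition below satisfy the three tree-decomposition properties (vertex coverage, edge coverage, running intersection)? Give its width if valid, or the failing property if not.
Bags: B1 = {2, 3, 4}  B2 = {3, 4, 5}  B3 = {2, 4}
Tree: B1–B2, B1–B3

A tree decomposition must satisfy three properties: every vertex lies in some bag; for every edge, both endpoints lie together in some bag; and for every vertex, the bags containing it form a connected subtree. Here vertex 1 appears in no bag, so the decomposition is invalid.

No — vertex 1 appears in no bag.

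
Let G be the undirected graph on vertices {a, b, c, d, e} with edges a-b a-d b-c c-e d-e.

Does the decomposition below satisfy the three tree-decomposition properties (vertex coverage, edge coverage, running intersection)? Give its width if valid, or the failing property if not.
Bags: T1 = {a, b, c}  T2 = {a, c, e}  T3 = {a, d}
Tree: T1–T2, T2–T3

A tree decomposition must satisfy three properties: every vertex lies in some bag; for every edge, both endpoints lie together in some bag; and for every vertex, the bags containing it form a connected subtree. Here edge (e,d) lies in no bag, so the decomposition is invalid.

No — edge (e,d) lies in no bag.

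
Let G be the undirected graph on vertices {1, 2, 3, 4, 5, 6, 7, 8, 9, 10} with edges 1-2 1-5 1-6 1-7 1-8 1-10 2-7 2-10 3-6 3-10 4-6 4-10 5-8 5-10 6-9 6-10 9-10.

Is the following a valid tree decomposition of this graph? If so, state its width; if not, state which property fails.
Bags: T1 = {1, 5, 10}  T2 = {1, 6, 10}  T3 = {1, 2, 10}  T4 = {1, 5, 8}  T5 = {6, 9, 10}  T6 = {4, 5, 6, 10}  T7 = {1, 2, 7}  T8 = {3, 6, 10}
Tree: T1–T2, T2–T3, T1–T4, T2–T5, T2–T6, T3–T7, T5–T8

No — bags containing vertex 5 are not connected in the tree.

A tree decomposition must satisfy three properties: every vertex lies in some bag; for every edge, both endpoints lie together in some bag; and for every vertex, the bags containing it form a connected subtree. Here bags containing vertex 5 are not connected in the tree, so the decomposition is invalid.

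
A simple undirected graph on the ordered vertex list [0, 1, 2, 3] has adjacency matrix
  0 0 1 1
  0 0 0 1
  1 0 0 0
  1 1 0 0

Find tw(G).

1

A width-1 tree decomposition is:
Bags: B1 = {0, 3}  B2 = {0, 2}  B3 = {1, 3}
Tree: B1–B2, B1–B3
Each bag holds 2 vertices, so the decomposition has width 1, which upper-bounds the treewidth. Any graph with an edge has treewidth ≥ 1, and G has the edge 0–3. Combining the bounds, tw(G) = 1.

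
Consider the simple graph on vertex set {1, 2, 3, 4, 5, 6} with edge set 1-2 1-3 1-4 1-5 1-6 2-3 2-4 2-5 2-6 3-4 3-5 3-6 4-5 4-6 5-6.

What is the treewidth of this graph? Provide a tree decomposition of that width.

Treewidth 5.
One such decomposition:
Bags: B1 = {1, 2, 3, 4, 5, 6}
Tree: (single bag)

With just one bag of size 6, the width is 6 − 1 = 5, so tw(G) ≤ 5. For the lower bound, the 6 vertices {1, 2, 3, 4, 5, 6} are pairwise adjacent, and any tree decomposition puts a clique entirely inside one bag — forcing width ≥ 5. Combining the bounds, tw(G) = 5.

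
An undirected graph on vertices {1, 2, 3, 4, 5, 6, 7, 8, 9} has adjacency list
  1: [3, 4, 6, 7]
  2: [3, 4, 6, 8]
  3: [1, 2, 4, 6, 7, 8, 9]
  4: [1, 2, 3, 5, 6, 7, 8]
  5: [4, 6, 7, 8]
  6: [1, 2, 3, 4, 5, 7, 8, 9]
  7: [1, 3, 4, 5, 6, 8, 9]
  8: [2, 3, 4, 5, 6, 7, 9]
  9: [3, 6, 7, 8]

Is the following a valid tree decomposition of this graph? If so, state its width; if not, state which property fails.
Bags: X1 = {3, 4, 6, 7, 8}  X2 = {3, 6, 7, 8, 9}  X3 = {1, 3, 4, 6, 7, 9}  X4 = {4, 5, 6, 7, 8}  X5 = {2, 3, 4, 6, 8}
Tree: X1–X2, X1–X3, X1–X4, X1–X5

A tree decomposition must satisfy three properties: every vertex lies in some bag; for every edge, both endpoints lie together in some bag; and for every vertex, the bags containing it form a connected subtree. Here bags containing vertex 9 are not connected in the tree, so the decomposition is invalid.

No — bags containing vertex 9 are not connected in the tree.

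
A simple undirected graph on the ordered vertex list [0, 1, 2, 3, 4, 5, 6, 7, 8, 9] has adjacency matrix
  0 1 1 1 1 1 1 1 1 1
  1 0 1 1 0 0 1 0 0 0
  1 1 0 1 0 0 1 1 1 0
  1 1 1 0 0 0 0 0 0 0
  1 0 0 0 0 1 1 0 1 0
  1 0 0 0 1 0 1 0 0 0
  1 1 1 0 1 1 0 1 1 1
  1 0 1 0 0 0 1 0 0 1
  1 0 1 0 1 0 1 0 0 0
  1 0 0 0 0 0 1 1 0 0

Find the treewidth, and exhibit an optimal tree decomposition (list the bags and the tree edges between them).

The largest bag has 4 vertices, giving width 3; this decomposition certifies tw(G) ≤ 3. On the other hand G contains the 4-clique {0, 1, 2, 3}. A clique must lie in a single bag of any decomposition, so no decomposition can have width below 3. Hence tw(G) = 3 exactly.

Treewidth 3.
One optimal decomposition is:
Bags: B1 = {0, 4, 6, 8}  B2 = {0, 4, 5, 6}  B3 = {0, 2, 6, 8}  B4 = {0, 2, 6, 7}  B5 = {0, 1, 2, 6}  B6 = {0, 1, 2, 3}  B7 = {0, 6, 7, 9}
Tree: B1–B2, B1–B3, B3–B4, B4–B5, B5–B6, B4–B7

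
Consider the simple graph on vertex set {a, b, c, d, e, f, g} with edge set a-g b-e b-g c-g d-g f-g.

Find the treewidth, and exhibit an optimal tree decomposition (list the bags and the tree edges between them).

Each bag holds 2 vertices, so the decomposition has width 1, which upper-bounds the treewidth. Any graph with an edge has treewidth ≥ 1, and G has the edge e–b. Hence tw(G) = 1 exactly.

Treewidth 1.
One optimal decomposition is:
Bags: B1 = {b, e}  B2 = {b, g}  B3 = {a, g}  B4 = {f, g}  B5 = {d, g}  B6 = {c, g}
Tree: B1–B2, B2–B3, B3–B4, B3–B5, B5–B6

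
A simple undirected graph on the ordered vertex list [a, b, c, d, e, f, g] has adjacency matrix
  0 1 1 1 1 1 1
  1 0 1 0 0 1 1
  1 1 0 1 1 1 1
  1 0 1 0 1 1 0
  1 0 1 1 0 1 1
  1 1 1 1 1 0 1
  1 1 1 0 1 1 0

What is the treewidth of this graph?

A width-4 tree decomposition is:
Bags: B1 = {a, c, e, f, g}  B2 = {a, c, d, e, f}  B3 = {a, b, c, f, g}
Tree: B1–B2, B1–B3
Every bag has size at most 5, so the width is 5 − 1 = 4 and tw(G) ≤ 4. For the lower bound, the 5 vertices {a, c, d, e, f} are pairwise adjacent, and any tree decomposition puts a clique entirely inside one bag — forcing width ≥ 4. The upper and lower bounds meet at 4, so that is the treewidth.

4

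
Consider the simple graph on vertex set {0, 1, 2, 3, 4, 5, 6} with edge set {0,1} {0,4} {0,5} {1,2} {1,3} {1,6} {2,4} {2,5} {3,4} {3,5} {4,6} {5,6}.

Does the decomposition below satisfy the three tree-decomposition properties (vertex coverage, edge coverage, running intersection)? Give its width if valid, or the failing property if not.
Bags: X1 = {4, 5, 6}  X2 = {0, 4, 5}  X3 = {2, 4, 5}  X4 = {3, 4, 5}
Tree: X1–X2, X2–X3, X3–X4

No — vertex 1 appears in no bag.

A tree decomposition must satisfy three properties: every vertex lies in some bag; for every edge, both endpoints lie together in some bag; and for every vertex, the bags containing it form a connected subtree. Here vertex 1 appears in no bag, so the decomposition is invalid.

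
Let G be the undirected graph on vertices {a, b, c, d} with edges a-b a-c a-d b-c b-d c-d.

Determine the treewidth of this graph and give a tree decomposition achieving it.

A single bag containing all 4 vertices is trivially a valid decomposition of width 3. For the lower bound, the 4 vertices {a, b, c, d} are pairwise adjacent, and any tree decomposition puts a clique entirely inside one bag — forcing width ≥ 3. The upper and lower bounds meet at 3, so that is the treewidth.

Treewidth 3.
One such decomposition:
Bags: B1 = {a, b, c, d}
Tree: (single bag)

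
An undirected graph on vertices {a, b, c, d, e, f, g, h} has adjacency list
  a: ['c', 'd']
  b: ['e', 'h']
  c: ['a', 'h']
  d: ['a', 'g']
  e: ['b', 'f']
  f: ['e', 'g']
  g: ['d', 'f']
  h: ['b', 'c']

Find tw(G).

A width-2 tree decomposition is:
Bags: B1 = {b, e, f}  B2 = {b, f, h}  B3 = {c, f, h}  B4 = {a, c, f}  B5 = {a, d, f}  B6 = {d, f, g}
Tree: B1–B2, B2–B3, B3–B4, B4–B5, B5–B6
Each bag holds 3 vertices, so the decomposition has width 2, which upper-bounds the treewidth. Since f–e–b–h–c–a–d–g–f is a cycle in G, G is not acyclic. Forests are exactly the graphs of treewidth ≤ 1, so tw(G) ≥ 2. Therefore the treewidth is 2.

2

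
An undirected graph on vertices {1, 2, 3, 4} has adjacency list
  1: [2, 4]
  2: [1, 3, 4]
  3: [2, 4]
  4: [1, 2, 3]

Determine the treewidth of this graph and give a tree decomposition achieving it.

Treewidth 2.
One optimal decomposition is:
Bags: B1 = {1, 2, 4}  B2 = {2, 3, 4}
Tree: B1–B2

The largest bag has 3 vertices, giving width 2; this decomposition certifies tw(G) ≤ 2. Conversely, {1, 2, 4} is a clique of size 3, and the vertices of any clique must share a bag in every tree decomposition; so some bag has ≥ 3 vertices and tw(G) ≥ 2. Therefore the treewidth is 2.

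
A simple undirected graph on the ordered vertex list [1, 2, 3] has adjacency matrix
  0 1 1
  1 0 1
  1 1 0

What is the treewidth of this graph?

2

A width-2 tree decomposition is:
Bags: B1 = {1, 2, 3}
Tree: (single bag)
A single bag containing all 3 vertices is trivially a valid decomposition of width 2. For the lower bound, the 3 vertices {1, 2, 3} are pairwise adjacent, and any tree decomposition puts a clique entirely inside one bag — forcing width ≥ 2. Therefore the treewidth is 2.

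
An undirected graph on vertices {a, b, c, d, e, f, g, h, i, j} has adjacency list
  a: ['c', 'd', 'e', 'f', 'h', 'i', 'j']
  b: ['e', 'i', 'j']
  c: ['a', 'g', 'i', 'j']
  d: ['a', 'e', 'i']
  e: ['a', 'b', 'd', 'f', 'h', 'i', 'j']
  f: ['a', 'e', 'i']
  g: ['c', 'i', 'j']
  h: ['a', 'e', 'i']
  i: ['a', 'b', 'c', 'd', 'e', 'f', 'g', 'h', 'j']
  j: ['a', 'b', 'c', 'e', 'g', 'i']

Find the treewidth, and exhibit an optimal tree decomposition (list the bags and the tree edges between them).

The largest bag has 4 vertices, giving width 3; this decomposition certifies tw(G) ≤ 3. Conversely, {c, g, i, j} is a clique of size 4, and the vertices of any clique must share a bag in every tree decomposition; so some bag has ≥ 4 vertices and tw(G) ≥ 3. Hence tw(G) = 3 exactly.

Treewidth 3.
Bags: B1 = {a, c, i, j}  B2 = {a, e, i, j}  B3 = {b, e, i, j}  B4 = {c, g, i, j}  B5 = {a, e, f, i}  B6 = {a, d, e, i}  B7 = {a, e, h, i}
Tree: B1–B2, B2–B3, B1–B4, B2–B5, B2–B6, B6–B7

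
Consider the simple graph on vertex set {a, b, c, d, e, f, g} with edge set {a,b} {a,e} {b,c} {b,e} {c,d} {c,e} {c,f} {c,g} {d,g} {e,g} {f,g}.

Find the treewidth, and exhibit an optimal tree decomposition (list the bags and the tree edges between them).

Every bag has size at most 3, so the width is 3 − 1 = 2 and tw(G) ≤ 2. On the other hand G contains the 3-clique {c, d, g}. A clique must lie in a single bag of any decomposition, so no decomposition can have width below 2. Therefore the treewidth is 2.

Treewidth 2.
One such decomposition:
Bags: B1 = {b, c, e}  B2 = {c, e, g}  B3 = {c, f, g}  B4 = {c, d, g}  B5 = {a, b, e}
Tree: B1–B2, B2–B3, B3–B4, B1–B5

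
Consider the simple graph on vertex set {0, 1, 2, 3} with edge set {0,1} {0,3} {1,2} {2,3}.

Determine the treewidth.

2

A width-2 tree decomposition is:
Bags: B1 = {0, 2, 3}  B2 = {0, 1, 2}
Tree: B1–B2
Each bag holds 3 vertices, so the decomposition has width 2, which upper-bounds the treewidth. Since 2–3–0–1–2 is a cycle in G, G is not acyclic. Forests are exactly the graphs of treewidth ≤ 1, so tw(G) ≥ 2. Hence tw(G) = 2 exactly.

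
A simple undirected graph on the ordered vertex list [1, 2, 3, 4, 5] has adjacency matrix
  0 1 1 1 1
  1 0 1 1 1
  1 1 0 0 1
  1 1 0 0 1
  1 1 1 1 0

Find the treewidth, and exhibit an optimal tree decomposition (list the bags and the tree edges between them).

Each bag holds 4 vertices, so the decomposition has width 3, which upper-bounds the treewidth. For the lower bound, the 4 vertices {1, 2, 3, 5} are pairwise adjacent, and any tree decomposition puts a clique entirely inside one bag — forcing width ≥ 3. Combining the bounds, tw(G) = 3.

Treewidth 3.
One such decomposition:
Bags: B1 = {1, 2, 3, 5}  B2 = {1, 2, 4, 5}
Tree: B1–B2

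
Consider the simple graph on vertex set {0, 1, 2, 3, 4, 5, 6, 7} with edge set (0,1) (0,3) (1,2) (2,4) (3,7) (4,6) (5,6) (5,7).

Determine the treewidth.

2

A width-2 tree decomposition is:
Bags: B1 = {2, 4, 6}  B2 = {1, 2, 6}  B3 = {0, 1, 6}  B4 = {0, 3, 6}  B5 = {3, 6, 7}  B6 = {5, 6, 7}
Tree: B1–B2, B2–B3, B3–B4, B4–B5, B5–B6
Each bag holds 3 vertices, so the decomposition has width 2, which upper-bounds the treewidth. The edges 6–4–2–1–0–3–7–5–6 form a cycle, so G is not a tree and its treewidth is at least 2. The upper and lower bounds meet at 2, so that is the treewidth.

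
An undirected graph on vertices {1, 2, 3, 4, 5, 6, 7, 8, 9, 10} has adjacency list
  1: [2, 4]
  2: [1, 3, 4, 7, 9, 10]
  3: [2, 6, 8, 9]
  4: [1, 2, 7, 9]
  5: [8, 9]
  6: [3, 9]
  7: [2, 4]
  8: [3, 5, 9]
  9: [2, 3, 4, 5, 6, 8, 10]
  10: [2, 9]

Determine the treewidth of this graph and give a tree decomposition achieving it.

Treewidth 2.
Bags: B1 = {2, 9, 10}  B2 = {2, 3, 9}  B3 = {2, 4, 9}  B4 = {3, 6, 9}  B5 = {3, 8, 9}  B6 = {5, 8, 9}  B7 = {1, 2, 4}  B8 = {2, 4, 7}
Tree: B1–B2, B2–B3, B2–B4, B4–B5, B5–B6, B3–B7, B7–B8

Each bag holds 3 vertices, so the decomposition has width 2, which upper-bounds the treewidth. Conversely, {1, 2, 4} is a clique of size 3, and the vertices of any clique must share a bag in every tree decomposition; so some bag has ≥ 3 vertices and tw(G) ≥ 2. Therefore the treewidth is 2.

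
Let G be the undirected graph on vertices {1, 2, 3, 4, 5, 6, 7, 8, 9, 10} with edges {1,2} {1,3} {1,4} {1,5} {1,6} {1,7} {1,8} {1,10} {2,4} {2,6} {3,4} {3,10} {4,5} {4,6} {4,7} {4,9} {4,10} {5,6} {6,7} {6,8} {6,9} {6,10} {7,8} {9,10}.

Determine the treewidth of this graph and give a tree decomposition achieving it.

Every bag has size at most 4, so the width is 4 − 1 = 3 and tw(G) ≤ 3. On the other hand G contains the 4-clique {1, 6, 7, 8}. A clique must lie in a single bag of any decomposition, so no decomposition can have width below 3. The upper and lower bounds meet at 3, so that is the treewidth.

Treewidth 3.
Bags: B1 = {1, 2, 4, 6}  B2 = {1, 4, 6, 7}  B3 = {1, 4, 6, 10}  B4 = {1, 4, 5, 6}  B5 = {1, 3, 4, 10}  B6 = {4, 6, 9, 10}  B7 = {1, 6, 7, 8}
Tree: B1–B2, B1–B3, B2–B4, B3–B5, B3–B6, B2–B7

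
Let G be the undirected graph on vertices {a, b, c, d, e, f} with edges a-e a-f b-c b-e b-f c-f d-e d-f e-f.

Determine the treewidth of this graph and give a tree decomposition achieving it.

Treewidth 2.
One such decomposition:
Bags: B1 = {d, e, f}  B2 = {a, e, f}  B3 = {b, e, f}  B4 = {b, c, f}
Tree: B1–B2, B1–B3, B3–B4

Every bag has size at most 3, so the width is 3 − 1 = 2 and tw(G) ≤ 2. For the lower bound, the 3 vertices {d, e, f} are pairwise adjacent, and any tree decomposition puts a clique entirely inside one bag — forcing width ≥ 2. Therefore the treewidth is 2.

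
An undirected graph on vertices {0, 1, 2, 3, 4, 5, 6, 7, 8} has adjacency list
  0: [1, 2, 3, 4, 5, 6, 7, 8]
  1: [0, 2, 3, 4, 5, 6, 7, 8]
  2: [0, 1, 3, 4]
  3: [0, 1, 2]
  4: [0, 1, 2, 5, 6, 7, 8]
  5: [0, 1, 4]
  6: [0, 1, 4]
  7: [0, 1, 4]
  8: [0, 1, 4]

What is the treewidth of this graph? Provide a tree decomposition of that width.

Treewidth 3.
One optimal decomposition is:
Bags: B1 = {0, 1, 4, 8}  B2 = {0, 1, 2, 4}  B3 = {0, 1, 4, 5}  B4 = {0, 1, 4, 6}  B5 = {0, 1, 2, 3}  B6 = {0, 1, 4, 7}
Tree: B1–B2, B2–B3, B2–B4, B2–B5, B3–B6

Each bag holds 4 vertices, so the decomposition has width 3, which upper-bounds the treewidth. Conversely, {0, 1, 2, 3} is a clique of size 4, and the vertices of any clique must share a bag in every tree decomposition; so some bag has ≥ 4 vertices and tw(G) ≥ 3. Combining the bounds, tw(G) = 3.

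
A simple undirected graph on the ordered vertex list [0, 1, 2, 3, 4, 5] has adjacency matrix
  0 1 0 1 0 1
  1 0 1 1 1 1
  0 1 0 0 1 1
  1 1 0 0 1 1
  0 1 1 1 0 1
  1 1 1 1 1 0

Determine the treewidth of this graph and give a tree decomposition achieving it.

Treewidth 3.
One such decomposition:
Bags: B1 = {1, 2, 4, 5}  B2 = {1, 3, 4, 5}  B3 = {0, 1, 3, 5}
Tree: B1–B2, B2–B3

Every bag has size at most 4, so the width is 4 − 1 = 3 and tw(G) ≤ 3. For the lower bound, the 4 vertices {1, 2, 4, 5} are pairwise adjacent, and any tree decomposition puts a clique entirely inside one bag — forcing width ≥ 3. Therefore the treewidth is 3.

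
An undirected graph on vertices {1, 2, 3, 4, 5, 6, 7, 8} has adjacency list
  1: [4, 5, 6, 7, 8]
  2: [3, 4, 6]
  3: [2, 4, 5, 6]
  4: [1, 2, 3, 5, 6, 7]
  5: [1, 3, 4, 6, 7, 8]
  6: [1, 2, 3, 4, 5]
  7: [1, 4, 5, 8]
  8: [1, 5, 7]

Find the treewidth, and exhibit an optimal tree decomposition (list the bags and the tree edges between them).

Each bag holds 4 vertices, so the decomposition has width 3, which upper-bounds the treewidth. On the other hand G contains the 4-clique {1, 5, 7, 8}. A clique must lie in a single bag of any decomposition, so no decomposition can have width below 3. The upper and lower bounds meet at 3, so that is the treewidth.

Treewidth 3.
One such decomposition:
Bags: B1 = {1, 4, 5, 6}  B2 = {1, 4, 5, 7}  B3 = {3, 4, 5, 6}  B4 = {2, 3, 4, 6}  B5 = {1, 5, 7, 8}
Tree: B1–B2, B1–B3, B3–B4, B2–B5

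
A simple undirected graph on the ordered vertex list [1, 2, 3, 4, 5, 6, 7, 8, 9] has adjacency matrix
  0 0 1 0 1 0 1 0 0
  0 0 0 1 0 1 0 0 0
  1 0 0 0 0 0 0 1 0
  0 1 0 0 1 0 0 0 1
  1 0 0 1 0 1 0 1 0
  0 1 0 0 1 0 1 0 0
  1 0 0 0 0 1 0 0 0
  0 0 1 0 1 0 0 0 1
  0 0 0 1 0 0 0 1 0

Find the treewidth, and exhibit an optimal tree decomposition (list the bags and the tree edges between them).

Each bag holds 4 vertices, so the decomposition has width 3, which upper-bounds the treewidth. For the lower bound: the 4 vertex sets {3,8,9}, {1}, {5}, {2,4,6,7} are disjoint, each induces a connected subgraph, and every pair is joined by at least one edge of G. Contracting each set to a single vertex therefore yields K_{4} as a minor, and since treewidth is minor-monotone, tw(G) ≥ tw(K_{4}) = 3. Hence tw(G) = 3 exactly.

Treewidth 3.
One such decomposition:
Bags: B1 = {1, 3, 8, 9}  B2 = {1, 5, 8, 9}  B3 = {1, 4, 5, 9}  B4 = {1, 4, 5, 7}  B5 = {4, 5, 6, 7}  B6 = {2, 4, 6, 7}
Tree: B1–B2, B2–B3, B3–B4, B4–B5, B5–B6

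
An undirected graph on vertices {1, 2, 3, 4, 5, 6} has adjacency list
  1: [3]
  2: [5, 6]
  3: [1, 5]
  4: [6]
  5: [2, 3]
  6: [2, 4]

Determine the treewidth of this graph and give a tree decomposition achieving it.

Treewidth 1.
Bags: B1 = {4, 6}  B2 = {2, 6}  B3 = {2, 5}  B4 = {3, 5}  B5 = {1, 3}
Tree: B1–B2, B2–B3, B3–B4, B4–B5

Each bag holds 2 vertices, so the decomposition has width 1, which upper-bounds the treewidth. Any graph with an edge has treewidth ≥ 1, and G has the edge 4–6. Combining the bounds, tw(G) = 1.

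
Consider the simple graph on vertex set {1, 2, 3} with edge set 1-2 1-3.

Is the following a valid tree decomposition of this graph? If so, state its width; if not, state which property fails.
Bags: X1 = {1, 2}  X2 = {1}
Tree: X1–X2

No — vertex 3 appears in no bag.

A tree decomposition must satisfy three properties: every vertex lies in some bag; for every edge, both endpoints lie together in some bag; and for every vertex, the bags containing it form a connected subtree. Here vertex 3 appears in no bag, so the decomposition is invalid.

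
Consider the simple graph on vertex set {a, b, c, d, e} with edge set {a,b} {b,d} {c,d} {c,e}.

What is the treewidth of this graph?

A width-1 tree decomposition is:
Bags: B1 = {a, b}  B2 = {b, d}  B3 = {c, d}  B4 = {c, e}
Tree: B1–B2, B2–B3, B3–B4
Every bag has size at most 2, so the width is 2 − 1 = 1 and tw(G) ≤ 1. Since G has at least one edge (e.g. a–b), it is not an edgeless graph, so tw(G) ≥ 1. Combining the bounds, tw(G) = 1.

1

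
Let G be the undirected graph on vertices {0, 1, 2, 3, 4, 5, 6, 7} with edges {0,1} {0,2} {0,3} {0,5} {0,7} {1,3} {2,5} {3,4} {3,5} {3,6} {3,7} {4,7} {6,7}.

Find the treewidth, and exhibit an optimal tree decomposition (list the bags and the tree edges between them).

Treewidth 2.
One such decomposition:
Bags: B1 = {0, 3, 5}  B2 = {0, 2, 5}  B3 = {0, 1, 3}  B4 = {0, 3, 7}  B5 = {3, 6, 7}  B6 = {3, 4, 7}
Tree: B1–B2, B1–B3, B3–B4, B4–B5, B4–B6

The largest bag has 3 vertices, giving width 2; this decomposition certifies tw(G) ≤ 2. Conversely, {0, 2, 5} is a clique of size 3, and the vertices of any clique must share a bag in every tree decomposition; so some bag has ≥ 3 vertices and tw(G) ≥ 2. Therefore the treewidth is 2.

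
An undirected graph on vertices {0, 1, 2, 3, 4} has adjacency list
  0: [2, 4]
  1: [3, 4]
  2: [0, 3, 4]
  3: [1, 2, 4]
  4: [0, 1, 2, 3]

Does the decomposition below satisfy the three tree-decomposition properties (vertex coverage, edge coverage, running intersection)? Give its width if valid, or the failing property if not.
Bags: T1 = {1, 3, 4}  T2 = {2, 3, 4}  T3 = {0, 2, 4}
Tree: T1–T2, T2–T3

Checking the three conditions: (i) the bags cover all of {0, 1, 2, 3, 4}; (ii) for each edge, some bag contains both endpoints; (iii) the bags containing any fixed vertex form a subtree. All hold, so the decomposition is valid with width 3 − 1 = 2.

Yes; width 2.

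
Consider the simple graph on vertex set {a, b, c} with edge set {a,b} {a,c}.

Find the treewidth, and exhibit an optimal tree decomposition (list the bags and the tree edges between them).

Treewidth 1.
One such decomposition:
Bags: B1 = {a, b}  B2 = {a, c}
Tree: B1–B2

Every bag has size at most 2, so the width is 2 − 1 = 1 and tw(G) ≤ 1. Since G has at least one edge (e.g. b–a), it is not an edgeless graph, so tw(G) ≥ 1. The upper and lower bounds meet at 1, so that is the treewidth.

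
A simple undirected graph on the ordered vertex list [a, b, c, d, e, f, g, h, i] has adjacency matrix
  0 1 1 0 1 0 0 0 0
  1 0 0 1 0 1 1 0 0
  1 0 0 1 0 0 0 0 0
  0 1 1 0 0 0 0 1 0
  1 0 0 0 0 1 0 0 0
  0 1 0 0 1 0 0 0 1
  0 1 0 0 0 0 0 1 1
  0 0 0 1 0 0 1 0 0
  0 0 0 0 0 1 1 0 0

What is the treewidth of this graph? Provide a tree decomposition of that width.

Treewidth 3.
One optimal decomposition is:
Bags: B1 = {d, g, h, i}  B2 = {b, d, g, i}  B3 = {b, d, f, i}  B4 = {b, c, d, f}  B5 = {a, b, c, f}  B6 = {a, c, e, f}
Tree: B1–B2, B2–B3, B3–B4, B4–B5, B5–B6

The largest bag has 4 vertices, giving width 3; this decomposition certifies tw(G) ≤ 3. For the lower bound: the 4 vertex sets {g,h,i}, {d}, {b}, {a,c,e,f} are disjoint, each induces a connected subgraph, and every pair is joined by at least one edge of G. Contracting each set to a single vertex therefore yields K_{4} as a minor, and since treewidth is minor-monotone, tw(G) ≥ tw(K_{4}) = 3. The upper and lower bounds meet at 3, so that is the treewidth.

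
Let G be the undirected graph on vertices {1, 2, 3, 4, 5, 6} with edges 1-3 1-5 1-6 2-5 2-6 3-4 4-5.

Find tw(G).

A width-2 tree decomposition is:
Bags: B1 = {1, 3, 4}  B2 = {1, 4, 5}  B3 = {1, 5, 6}  B4 = {2, 5, 6}
Tree: B1–B2, B2–B3, B3–B4
The largest bag has 3 vertices, giving width 2; this decomposition certifies tw(G) ≤ 2. Since 3–4–5–1–3 is a cycle in G, G is not acyclic. Forests are exactly the graphs of treewidth ≤ 1, so tw(G) ≥ 2. Hence tw(G) = 2 exactly.

2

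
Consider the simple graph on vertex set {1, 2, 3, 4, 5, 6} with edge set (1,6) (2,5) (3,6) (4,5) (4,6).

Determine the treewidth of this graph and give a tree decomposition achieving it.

Treewidth 1.
One such decomposition:
Bags: B1 = {4, 5}  B2 = {4, 6}  B3 = {3, 6}  B4 = {1, 6}  B5 = {2, 5}
Tree: B1–B2, B2–B3, B2–B4, B1–B5

Every bag has size at most 2, so the width is 2 − 1 = 1 and tw(G) ≤ 1. Any graph with an edge has treewidth ≥ 1, and G has the edge 5–4. Combining the bounds, tw(G) = 1.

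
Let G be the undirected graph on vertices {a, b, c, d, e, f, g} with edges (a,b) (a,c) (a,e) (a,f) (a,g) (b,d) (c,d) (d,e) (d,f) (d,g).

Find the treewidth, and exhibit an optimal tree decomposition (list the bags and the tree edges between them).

Each bag holds 3 vertices, so the decomposition has width 2, which upper-bounds the treewidth. The edges d–e–a–b–d form a cycle, so G is not a tree and its treewidth is at least 2. The upper and lower bounds meet at 2, so that is the treewidth.

Treewidth 2.
Bags: B1 = {a, d, e}  B2 = {a, b, d}  B3 = {a, d, f}  B4 = {a, d, g}  B5 = {a, c, d}
Tree: B1–B2, B2–B3, B3–B4, B4–B5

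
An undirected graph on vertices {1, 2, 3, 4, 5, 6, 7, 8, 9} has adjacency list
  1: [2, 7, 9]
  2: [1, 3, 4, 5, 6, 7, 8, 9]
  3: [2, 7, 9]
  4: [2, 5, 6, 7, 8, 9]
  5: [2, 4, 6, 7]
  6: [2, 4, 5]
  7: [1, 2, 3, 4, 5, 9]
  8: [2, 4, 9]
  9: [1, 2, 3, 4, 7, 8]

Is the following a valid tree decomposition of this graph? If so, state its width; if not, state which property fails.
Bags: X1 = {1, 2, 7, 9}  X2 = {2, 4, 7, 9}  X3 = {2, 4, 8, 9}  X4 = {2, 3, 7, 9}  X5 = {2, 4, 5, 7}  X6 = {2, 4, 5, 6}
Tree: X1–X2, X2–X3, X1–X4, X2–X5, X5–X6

Yes; width 3.

Checking the three conditions: (i) the bags cover all of {1, 2, 3, 4, 5, 6, 7, 8, 9}; (ii) for each edge, some bag contains both endpoints; (iii) the bags containing any fixed vertex form a subtree. All hold, so the decomposition is valid with width 4 − 1 = 3.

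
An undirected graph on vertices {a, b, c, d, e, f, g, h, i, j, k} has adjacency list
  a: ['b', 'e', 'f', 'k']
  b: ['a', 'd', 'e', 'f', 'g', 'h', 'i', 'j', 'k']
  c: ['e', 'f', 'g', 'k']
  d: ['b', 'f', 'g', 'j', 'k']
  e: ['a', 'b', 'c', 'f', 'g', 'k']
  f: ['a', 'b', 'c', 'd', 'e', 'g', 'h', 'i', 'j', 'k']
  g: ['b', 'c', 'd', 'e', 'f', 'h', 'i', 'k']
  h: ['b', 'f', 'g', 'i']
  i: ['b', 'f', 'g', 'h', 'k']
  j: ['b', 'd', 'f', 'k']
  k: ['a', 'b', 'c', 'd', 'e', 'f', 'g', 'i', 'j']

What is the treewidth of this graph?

4

A width-4 tree decomposition is:
Bags: B1 = {b, d, f, g, k}  B2 = {b, e, f, g, k}  B3 = {b, f, g, i, k}  B4 = {a, b, e, f, k}  B5 = {b, d, f, j, k}  B6 = {b, f, g, h, i}  B7 = {c, e, f, g, k}
Tree: B1–B2, B1–B3, B2–B4, B1–B5, B3–B6, B2–B7
The largest bag has 5 vertices, giving width 4; this decomposition certifies tw(G) ≤ 4. For the lower bound, the 5 vertices {b, f, g, h, i} are pairwise adjacent, and any tree decomposition puts a clique entirely inside one bag — forcing width ≥ 4. Therefore the treewidth is 4.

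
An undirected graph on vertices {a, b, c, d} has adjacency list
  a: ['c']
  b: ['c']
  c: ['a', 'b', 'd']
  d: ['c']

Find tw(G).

1

A width-1 tree decomposition is:
Bags: B1 = {a, c}  B2 = {b, c}  B3 = {c, d}
Tree: B1–B2, B2–B3
The largest bag has 2 vertices, giving width 1; this decomposition certifies tw(G) ≤ 1. Any graph with an edge has treewidth ≥ 1, and G has the edge c–a. Therefore the treewidth is 1.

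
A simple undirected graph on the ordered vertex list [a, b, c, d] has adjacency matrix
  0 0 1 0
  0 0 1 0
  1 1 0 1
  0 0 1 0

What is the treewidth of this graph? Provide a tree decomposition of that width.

Each bag holds 2 vertices, so the decomposition has width 1, which upper-bounds the treewidth. Since G has at least one edge (e.g. b–c), it is not an edgeless graph, so tw(G) ≥ 1. The upper and lower bounds meet at 1, so that is the treewidth.

Treewidth 1.
One such decomposition:
Bags: B1 = {b, c}  B2 = {a, c}  B3 = {c, d}
Tree: B1–B2, B2–B3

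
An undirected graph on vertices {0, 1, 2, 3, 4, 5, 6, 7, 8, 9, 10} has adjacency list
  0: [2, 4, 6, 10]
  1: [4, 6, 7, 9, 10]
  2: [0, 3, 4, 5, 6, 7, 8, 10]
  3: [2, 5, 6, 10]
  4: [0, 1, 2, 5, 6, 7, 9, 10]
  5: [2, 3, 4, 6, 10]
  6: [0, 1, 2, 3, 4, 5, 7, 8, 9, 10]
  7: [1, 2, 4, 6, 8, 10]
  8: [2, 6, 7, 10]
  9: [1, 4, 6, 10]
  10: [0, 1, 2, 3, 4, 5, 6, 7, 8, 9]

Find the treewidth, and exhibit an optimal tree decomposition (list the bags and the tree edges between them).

Each bag holds 5 vertices, so the decomposition has width 4, which upper-bounds the treewidth. Conversely, {1, 4, 6, 9, 10} is a clique of size 5, and the vertices of any clique must share a bag in every tree decomposition; so some bag has ≥ 5 vertices and tw(G) ≥ 4. The upper and lower bounds meet at 4, so that is the treewidth.

Treewidth 4.
One optimal decomposition is:
Bags: B1 = {2, 4, 6, 7, 10}  B2 = {1, 4, 6, 7, 10}  B3 = {2, 4, 5, 6, 10}  B4 = {1, 4, 6, 9, 10}  B5 = {2, 3, 5, 6, 10}  B6 = {2, 6, 7, 8, 10}  B7 = {0, 2, 4, 6, 10}
Tree: B1–B2, B1–B3, B2–B4, B3–B5, B1–B6, B1–B7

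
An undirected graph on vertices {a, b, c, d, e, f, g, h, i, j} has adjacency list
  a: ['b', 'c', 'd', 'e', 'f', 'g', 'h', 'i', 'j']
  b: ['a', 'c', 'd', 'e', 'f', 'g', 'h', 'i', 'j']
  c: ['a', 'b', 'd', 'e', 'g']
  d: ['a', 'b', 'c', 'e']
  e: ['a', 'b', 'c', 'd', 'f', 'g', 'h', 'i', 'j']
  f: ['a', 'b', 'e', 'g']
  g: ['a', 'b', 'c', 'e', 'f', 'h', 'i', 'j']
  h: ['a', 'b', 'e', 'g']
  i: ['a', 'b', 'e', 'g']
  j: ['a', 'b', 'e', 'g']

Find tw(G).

4

A width-4 tree decomposition is:
Bags: B1 = {a, b, c, e, g}  B2 = {a, b, e, g, i}  B3 = {a, b, c, d, e}  B4 = {a, b, e, g, h}  B5 = {a, b, e, f, g}  B6 = {a, b, e, g, j}
Tree: B1–B2, B1–B3, B1–B4, B1–B5, B4–B6
Each bag holds 5 vertices, so the decomposition has width 4, which upper-bounds the treewidth. Conversely, {a, b, c, d, e} is a clique of size 5, and the vertices of any clique must share a bag in every tree decomposition; so some bag has ≥ 5 vertices and tw(G) ≥ 4. Hence tw(G) = 4 exactly.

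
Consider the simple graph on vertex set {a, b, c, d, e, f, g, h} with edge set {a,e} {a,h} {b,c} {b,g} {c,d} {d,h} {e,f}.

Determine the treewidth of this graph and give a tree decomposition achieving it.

Each bag holds 2 vertices, so the decomposition has width 1, which upper-bounds the treewidth. Since G has at least one edge (e.g. g–b), it is not an edgeless graph, so tw(G) ≥ 1. Hence tw(G) = 1 exactly.

Treewidth 1.
One optimal decomposition is:
Bags: B1 = {b, g}  B2 = {b, c}  B3 = {c, d}  B4 = {d, h}  B5 = {a, h}  B6 = {a, e}  B7 = {e, f}
Tree: B1–B2, B2–B3, B3–B4, B4–B5, B5–B6, B6–B7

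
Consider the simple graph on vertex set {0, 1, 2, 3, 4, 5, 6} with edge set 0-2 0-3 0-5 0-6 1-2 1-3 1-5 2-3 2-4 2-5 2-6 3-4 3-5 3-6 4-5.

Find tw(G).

A width-3 tree decomposition is:
Bags: B1 = {0, 2, 3, 5}  B2 = {2, 3, 4, 5}  B3 = {0, 2, 3, 6}  B4 = {1, 2, 3, 5}
Tree: B1–B2, B1–B3, B1–B4
Each bag holds 4 vertices, so the decomposition has width 3, which upper-bounds the treewidth. For the lower bound, the 4 vertices {0, 2, 3, 5} are pairwise adjacent, and any tree decomposition puts a clique entirely inside one bag — forcing width ≥ 3. Combining the bounds, tw(G) = 3.

3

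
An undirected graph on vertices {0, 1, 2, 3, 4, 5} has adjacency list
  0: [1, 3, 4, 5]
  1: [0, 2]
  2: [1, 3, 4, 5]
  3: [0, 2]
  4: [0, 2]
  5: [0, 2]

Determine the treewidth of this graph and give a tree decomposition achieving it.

Treewidth 2.
One optimal decomposition is:
Bags: B1 = {0, 1, 2}  B2 = {0, 2, 3}  B3 = {0, 2, 5}  B4 = {0, 2, 4}
Tree: B1–B2, B2–B3, B3–B4

The largest bag has 3 vertices, giving width 2; this decomposition certifies tw(G) ≤ 2. For the lower bound, G contains the cycle 1–0–3–2–1, so G is not a forest; only forests have treewidth ≤ 1, hence tw(G) ≥ 2. Hence tw(G) = 2 exactly.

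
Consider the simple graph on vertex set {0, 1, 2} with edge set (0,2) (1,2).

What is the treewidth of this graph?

A width-1 tree decomposition is:
Bags: B1 = {1, 2}  B2 = {0, 2}
Tree: B1–B2
The largest bag has 2 vertices, giving width 1; this decomposition certifies tw(G) ≤ 1. Any graph with an edge has treewidth ≥ 1, and G has the edge 1–2. Combining the bounds, tw(G) = 1.

1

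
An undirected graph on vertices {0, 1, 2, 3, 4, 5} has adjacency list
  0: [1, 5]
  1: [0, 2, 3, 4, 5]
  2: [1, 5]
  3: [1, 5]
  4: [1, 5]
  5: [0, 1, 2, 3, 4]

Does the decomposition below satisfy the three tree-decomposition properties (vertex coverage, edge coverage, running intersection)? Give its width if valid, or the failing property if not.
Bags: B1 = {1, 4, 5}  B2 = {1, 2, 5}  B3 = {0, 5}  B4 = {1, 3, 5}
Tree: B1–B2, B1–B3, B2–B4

No — edge (1,0) lies in no bag.

A tree decomposition must satisfy three properties: every vertex lies in some bag; for every edge, both endpoints lie together in some bag; and for every vertex, the bags containing it form a connected subtree. Here edge (1,0) lies in no bag, so the decomposition is invalid.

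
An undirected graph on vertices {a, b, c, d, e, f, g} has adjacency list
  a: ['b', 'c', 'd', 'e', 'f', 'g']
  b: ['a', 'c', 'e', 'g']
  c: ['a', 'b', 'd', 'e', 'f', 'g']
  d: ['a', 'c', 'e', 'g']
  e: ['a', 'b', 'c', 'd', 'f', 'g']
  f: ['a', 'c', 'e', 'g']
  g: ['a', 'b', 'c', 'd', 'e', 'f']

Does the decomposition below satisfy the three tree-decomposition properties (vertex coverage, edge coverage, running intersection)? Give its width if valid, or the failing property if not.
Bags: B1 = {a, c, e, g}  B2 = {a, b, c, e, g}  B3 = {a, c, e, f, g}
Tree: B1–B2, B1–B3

A tree decomposition must satisfy three properties: every vertex lies in some bag; for every edge, both endpoints lie together in some bag; and for every vertex, the bags containing it form a connected subtree. Here vertex d appears in no bag, so the decomposition is invalid.

No — vertex d appears in no bag.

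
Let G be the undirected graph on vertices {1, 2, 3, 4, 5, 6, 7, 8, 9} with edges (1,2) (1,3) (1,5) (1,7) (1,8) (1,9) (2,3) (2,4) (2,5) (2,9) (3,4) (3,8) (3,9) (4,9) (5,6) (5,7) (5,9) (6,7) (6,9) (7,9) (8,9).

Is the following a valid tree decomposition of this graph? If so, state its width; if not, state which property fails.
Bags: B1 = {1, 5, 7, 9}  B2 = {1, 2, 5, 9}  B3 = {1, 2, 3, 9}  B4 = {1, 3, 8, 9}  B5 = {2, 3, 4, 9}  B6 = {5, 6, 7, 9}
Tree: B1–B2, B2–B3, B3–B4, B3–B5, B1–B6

Vertex coverage: the bags together contain {1, 2, 3, 4, 5, 6, 7, 8, 9}, the full vertex set. Edge coverage: each edge of G has both endpoints in at least one bag. Running intersection: for every vertex, the bags containing it form a connected subtree. All three properties hold, so this is a valid tree decomposition of width max|bag| − 1 = 3, and hence tw(G) ≤ 3.

Yes; width 3.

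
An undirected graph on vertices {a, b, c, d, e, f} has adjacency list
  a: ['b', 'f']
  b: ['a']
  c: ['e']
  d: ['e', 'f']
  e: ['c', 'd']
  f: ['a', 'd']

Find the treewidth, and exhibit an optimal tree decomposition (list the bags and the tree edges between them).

Treewidth 1.
One such decomposition:
Bags: B1 = {a, b}  B2 = {a, f}  B3 = {d, f}  B4 = {d, e}  B5 = {c, e}
Tree: B1–B2, B2–B3, B3–B4, B4–B5

Every bag has size at most 2, so the width is 2 − 1 = 1 and tw(G) ≤ 1. G has an edge, so its treewidth is at least 1. The upper and lower bounds meet at 1, so that is the treewidth.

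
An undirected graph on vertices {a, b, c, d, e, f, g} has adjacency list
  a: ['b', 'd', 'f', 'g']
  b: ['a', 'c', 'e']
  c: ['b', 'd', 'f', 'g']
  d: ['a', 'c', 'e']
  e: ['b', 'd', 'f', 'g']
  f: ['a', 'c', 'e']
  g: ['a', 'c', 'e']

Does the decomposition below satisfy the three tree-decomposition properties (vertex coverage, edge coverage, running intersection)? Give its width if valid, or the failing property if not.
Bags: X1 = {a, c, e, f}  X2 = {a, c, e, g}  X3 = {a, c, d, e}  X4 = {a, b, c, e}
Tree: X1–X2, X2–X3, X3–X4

Every vertex of G appears in some bag (union = {a, b, c, d, e, f, g}); every edge is covered by a bag; and for each vertex v the set of bags containing v is connected in the bag tree. The decomposition is therefore valid. The largest bag has 4 vertices, so the width is 3.

Yes; width 3.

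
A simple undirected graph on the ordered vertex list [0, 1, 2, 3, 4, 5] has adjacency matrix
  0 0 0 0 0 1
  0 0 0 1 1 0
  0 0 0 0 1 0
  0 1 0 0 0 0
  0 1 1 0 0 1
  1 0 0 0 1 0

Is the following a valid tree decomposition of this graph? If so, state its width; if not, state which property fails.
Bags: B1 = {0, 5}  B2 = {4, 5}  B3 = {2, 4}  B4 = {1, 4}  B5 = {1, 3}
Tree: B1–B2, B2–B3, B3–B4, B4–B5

Every vertex of G appears in some bag (union = {0, 1, 2, 3, 4, 5}); every edge is covered by a bag; and for each vertex v the set of bags containing v is connected in the bag tree. The decomposition is therefore valid. The largest bag has 2 vertices, so the width is 1.

Yes; width 1.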